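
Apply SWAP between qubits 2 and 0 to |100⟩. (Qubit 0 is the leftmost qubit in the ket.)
|001⟩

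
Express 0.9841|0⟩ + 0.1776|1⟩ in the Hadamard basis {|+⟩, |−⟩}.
0.8214|+⟩ + 0.5703|−⟩

With |ψ⟩ = α|0⟩ + β|1⟩, the Hadamard-basis coefficients are ⟨+|ψ⟩ = (α + β)/√2 and ⟨−|ψ⟩ = (α − β)/√2.
Here α = 0.9841, β = 0.1776: (α + β)/√2 = 0.8214, (α − β)/√2 = 0.5703.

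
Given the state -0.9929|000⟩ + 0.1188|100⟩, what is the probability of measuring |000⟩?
0.9859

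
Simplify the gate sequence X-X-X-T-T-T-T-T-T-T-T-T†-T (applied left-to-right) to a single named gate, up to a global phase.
X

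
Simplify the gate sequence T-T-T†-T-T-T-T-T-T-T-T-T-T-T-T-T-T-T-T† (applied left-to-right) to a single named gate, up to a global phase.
T†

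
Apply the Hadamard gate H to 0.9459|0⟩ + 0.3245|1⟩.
0.8983|0⟩ + 0.4394|1⟩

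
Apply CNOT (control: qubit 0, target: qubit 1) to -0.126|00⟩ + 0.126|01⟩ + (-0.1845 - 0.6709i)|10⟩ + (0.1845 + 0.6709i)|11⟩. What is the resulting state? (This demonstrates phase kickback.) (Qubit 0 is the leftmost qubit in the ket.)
-0.126|00⟩ + 0.126|01⟩ + (0.1845 + 0.6709i)|10⟩ + (-0.1845 - 0.6709i)|11⟩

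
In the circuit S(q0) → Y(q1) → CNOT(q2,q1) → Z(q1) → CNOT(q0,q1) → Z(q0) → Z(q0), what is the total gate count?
7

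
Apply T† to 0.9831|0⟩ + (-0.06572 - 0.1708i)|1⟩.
0.9831|0⟩ + (-0.1672 - 0.0743i)|1⟩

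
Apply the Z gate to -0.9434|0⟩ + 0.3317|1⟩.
-0.9434|0⟩ - 0.3317|1⟩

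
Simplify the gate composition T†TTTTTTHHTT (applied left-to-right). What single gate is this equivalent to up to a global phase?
T†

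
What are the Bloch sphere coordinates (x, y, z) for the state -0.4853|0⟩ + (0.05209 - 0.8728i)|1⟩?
(-0.05056, 0.8471, -0.529)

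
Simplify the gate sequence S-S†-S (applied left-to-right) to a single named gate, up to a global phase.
S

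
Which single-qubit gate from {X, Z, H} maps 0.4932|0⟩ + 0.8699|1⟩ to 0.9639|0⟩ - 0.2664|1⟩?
H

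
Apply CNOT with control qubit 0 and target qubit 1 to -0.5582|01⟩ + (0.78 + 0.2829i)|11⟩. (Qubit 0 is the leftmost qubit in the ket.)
-0.5582|01⟩ + (0.78 + 0.2829i)|10⟩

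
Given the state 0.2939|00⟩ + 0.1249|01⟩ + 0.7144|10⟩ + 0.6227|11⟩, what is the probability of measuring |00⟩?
0.08638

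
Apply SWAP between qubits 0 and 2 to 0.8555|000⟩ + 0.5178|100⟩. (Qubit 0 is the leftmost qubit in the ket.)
0.8555|000⟩ + 0.5178|001⟩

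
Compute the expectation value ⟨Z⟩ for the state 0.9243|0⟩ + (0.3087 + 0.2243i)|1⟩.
0.7087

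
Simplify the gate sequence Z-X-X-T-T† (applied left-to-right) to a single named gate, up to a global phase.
Z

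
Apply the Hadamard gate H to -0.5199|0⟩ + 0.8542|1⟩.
0.2364|0⟩ - 0.9716|1⟩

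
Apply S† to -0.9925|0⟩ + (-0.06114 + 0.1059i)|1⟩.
-0.9925|0⟩ + (0.1059 + 0.06114i)|1⟩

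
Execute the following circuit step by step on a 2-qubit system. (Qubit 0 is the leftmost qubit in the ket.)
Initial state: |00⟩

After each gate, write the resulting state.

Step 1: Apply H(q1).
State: 1/√2|00⟩ + 1/√2|01⟩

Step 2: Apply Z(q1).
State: 1/√2|00⟩ - 1/√2|01⟩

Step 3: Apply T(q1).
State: 1/√2|00⟩ + (-1/2 - (1/2)i)|01⟩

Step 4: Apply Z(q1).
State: 1/√2|00⟩ + (1/2 + (1/2)i)|01⟩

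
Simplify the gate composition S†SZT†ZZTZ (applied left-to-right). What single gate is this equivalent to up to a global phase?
I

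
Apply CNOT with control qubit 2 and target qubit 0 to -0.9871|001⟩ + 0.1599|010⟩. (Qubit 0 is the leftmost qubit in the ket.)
0.1599|010⟩ - 0.9871|101⟩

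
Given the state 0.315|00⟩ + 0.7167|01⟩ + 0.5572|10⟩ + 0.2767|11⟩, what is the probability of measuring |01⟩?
0.5137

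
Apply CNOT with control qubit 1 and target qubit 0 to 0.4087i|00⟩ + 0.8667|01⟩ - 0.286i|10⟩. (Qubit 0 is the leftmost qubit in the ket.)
0.4087i|00⟩ - 0.286i|10⟩ + 0.8667|11⟩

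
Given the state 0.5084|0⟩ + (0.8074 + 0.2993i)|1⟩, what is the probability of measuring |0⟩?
0.2585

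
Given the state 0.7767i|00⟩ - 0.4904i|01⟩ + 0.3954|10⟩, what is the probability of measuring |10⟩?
0.1563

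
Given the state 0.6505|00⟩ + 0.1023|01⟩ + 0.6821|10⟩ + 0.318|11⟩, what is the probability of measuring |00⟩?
0.4232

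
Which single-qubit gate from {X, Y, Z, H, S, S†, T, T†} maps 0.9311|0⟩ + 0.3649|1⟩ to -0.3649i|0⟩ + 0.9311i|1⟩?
Y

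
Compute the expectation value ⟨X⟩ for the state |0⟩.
0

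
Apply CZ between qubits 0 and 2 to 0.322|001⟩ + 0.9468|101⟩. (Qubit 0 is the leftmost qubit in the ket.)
0.322|001⟩ - 0.9468|101⟩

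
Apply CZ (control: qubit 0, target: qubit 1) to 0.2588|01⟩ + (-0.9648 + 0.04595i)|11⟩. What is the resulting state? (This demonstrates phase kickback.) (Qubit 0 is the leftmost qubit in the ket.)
0.2588|01⟩ + (0.9648 - 0.04595i)|11⟩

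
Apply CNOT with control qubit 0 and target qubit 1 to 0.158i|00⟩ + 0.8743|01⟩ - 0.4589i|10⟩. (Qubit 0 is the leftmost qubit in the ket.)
0.158i|00⟩ + 0.8743|01⟩ - 0.4589i|11⟩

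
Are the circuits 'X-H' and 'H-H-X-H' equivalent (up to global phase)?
Yes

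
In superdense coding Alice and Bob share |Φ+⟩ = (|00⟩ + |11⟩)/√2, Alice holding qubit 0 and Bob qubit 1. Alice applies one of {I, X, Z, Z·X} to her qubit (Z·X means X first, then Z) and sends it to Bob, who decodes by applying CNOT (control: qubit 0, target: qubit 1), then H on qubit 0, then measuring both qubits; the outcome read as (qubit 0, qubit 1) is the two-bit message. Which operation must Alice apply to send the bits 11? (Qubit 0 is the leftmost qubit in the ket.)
Z·X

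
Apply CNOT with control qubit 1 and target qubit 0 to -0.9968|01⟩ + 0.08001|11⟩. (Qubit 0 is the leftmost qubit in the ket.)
0.08001|01⟩ - 0.9968|11⟩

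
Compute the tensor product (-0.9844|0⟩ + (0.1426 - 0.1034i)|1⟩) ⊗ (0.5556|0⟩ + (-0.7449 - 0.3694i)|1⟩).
-0.5469|00⟩ + (0.7333 + 0.3636i)|01⟩ + (0.07923 - 0.05745i)|10⟩ + (-0.1444 + 0.02435i)|11⟩

amp(|b₁b₂…⟩) = product of the factor amplitudes for bits b₁, b₂, …; only kets whose every factor amplitude is nonzero survive.
|00⟩: (-0.9844)(0.5556) = -0.5469
|01⟩: (-0.9844)(-0.7449 - 0.3694i) = (0.7333 + 0.3636i)
|10⟩: (0.1426 - 0.1034i)(0.5556) = (0.07923 - 0.05745i)
|11⟩: (0.1426 - 0.1034i)(-0.7449 - 0.3694i) = (-0.1444 + 0.02435i)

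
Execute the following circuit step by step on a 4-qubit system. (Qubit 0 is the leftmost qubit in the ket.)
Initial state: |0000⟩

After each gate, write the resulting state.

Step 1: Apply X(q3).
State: |0001⟩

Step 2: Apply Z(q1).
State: |0001⟩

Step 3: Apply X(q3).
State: |0000⟩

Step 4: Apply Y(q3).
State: i|0001⟩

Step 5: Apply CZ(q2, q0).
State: i|0001⟩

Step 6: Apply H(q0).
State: (1/√2)i|0001⟩ + (1/√2)i|1001⟩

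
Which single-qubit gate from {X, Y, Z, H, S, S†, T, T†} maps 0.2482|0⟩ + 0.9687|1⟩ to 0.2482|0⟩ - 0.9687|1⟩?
Z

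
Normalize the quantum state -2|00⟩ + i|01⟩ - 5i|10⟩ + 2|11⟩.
-0.343|00⟩ + 0.1715i|01⟩ - 0.8575i|10⟩ + 0.343|11⟩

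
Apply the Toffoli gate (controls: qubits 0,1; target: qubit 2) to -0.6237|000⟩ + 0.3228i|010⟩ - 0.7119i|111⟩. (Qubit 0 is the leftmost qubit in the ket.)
-0.6237|000⟩ + 0.3228i|010⟩ - 0.7119i|110⟩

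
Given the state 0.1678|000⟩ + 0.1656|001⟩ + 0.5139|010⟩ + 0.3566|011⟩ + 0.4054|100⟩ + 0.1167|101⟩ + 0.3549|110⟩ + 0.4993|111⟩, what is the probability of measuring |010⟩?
0.2641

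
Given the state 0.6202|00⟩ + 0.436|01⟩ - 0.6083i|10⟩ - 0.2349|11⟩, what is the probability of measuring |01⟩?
0.1901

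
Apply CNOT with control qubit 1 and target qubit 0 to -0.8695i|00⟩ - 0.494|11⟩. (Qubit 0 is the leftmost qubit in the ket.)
-0.8695i|00⟩ - 0.494|01⟩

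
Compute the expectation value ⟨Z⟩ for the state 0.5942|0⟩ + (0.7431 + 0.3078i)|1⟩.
-0.2939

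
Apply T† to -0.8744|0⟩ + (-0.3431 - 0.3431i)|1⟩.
-0.8744|0⟩ - 0.4852|1⟩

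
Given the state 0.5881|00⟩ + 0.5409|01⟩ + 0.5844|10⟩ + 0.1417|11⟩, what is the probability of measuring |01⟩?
0.2926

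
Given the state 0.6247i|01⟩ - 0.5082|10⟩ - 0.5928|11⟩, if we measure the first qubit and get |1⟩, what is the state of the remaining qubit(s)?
-0.6509|0⟩ - 0.7592|1⟩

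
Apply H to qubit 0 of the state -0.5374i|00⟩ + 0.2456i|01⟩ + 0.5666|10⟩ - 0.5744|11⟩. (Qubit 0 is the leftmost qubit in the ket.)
(0.4006 - 0.38i)|00⟩ + (-0.4062 + 0.1737i)|01⟩ + (-0.4006 - 0.38i)|10⟩ + (0.4062 + 0.1737i)|11⟩

H on qubit 0 mixes each pair of kets that differ only in qubit 0: amplitudes (a, b) of (|…0…⟩, |…1…⟩) become ((a + b)/√2, (a − b)/√2). Kets absent from the input have amplitude 0.
(|00⟩, |10⟩): (a, b) = (-0.5374i, 0.5666) → ((0.4006 - 0.38i), (-0.4006 - 0.38i))
(|01⟩, |11⟩): (a, b) = (0.2456i, -0.5744) → ((-0.4062 + 0.1737i), (0.4062 + 0.1737i))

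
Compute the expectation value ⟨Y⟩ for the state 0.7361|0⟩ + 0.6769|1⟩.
0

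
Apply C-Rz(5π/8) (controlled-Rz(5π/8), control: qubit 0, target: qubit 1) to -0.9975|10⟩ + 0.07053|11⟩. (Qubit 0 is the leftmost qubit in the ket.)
(-0.5542 + 0.8294i)|10⟩ + (0.03918 + 0.05864i)|11⟩

C-Rz(5π/8) leaves the control-|0⟩ kets |00⟩, |01⟩ unchanged and applies Rz(5π/8) to qubit 1 on the control-|1⟩ pair (|10⟩, |11⟩).
Rz(5π/8) = [[e^(−iθ/2), 0], [0, e^(iθ/2)]] with e^(±iθ/2) = cos(θ/2) ± i·sin(θ/2); θ = 5π/8, cos(θ/2) ≈ 0.55557, sin(θ/2) ≈ 0.83147.
With a = amp(|10⟩) = -0.9975 and b = amp(|11⟩) = 0.07053:
new amp(|10⟩) = (0.55557 - 0.83147i)·a = (-0.5542 + 0.8294i)
new amp(|11⟩) = (0.55557 + 0.83147i)·b = (0.03918 + 0.05864i)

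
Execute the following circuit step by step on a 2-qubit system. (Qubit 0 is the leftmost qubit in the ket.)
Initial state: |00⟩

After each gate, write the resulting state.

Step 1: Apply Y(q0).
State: i|10⟩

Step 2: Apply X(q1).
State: i|11⟩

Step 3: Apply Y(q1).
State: |10⟩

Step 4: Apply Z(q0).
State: -|10⟩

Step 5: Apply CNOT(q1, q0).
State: -|10⟩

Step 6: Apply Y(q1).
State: -i|11⟩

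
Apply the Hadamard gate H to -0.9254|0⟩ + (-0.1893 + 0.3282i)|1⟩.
(-0.7882 + 0.2321i)|0⟩ + (-0.5205 - 0.2321i)|1⟩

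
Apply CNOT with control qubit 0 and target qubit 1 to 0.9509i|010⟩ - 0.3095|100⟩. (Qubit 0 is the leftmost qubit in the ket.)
0.9509i|010⟩ - 0.3095|110⟩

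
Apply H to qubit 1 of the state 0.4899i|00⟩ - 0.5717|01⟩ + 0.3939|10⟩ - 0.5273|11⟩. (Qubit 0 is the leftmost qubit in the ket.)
(-0.4043 + 0.3464i)|00⟩ + (0.4043 + 0.3464i)|01⟩ - 0.09433|10⟩ + 0.6514|11⟩

H on qubit 1 mixes each pair of kets that differ only in qubit 1: amplitudes (a, b) of (|…0…⟩, |…1…⟩) become ((a + b)/√2, (a − b)/√2). Kets absent from the input have amplitude 0.
(|00⟩, |01⟩): (a, b) = (0.4899i, -0.5717) → ((-0.4043 + 0.3464i), (0.4043 + 0.3464i))
(|10⟩, |11⟩): (a, b) = (0.3939, -0.5273) → (-0.09433, 0.6514)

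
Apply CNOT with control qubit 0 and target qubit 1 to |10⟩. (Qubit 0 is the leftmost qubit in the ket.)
|11⟩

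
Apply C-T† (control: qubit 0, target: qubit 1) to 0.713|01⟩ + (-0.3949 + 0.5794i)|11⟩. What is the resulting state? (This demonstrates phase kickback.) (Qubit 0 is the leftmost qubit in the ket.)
0.713|01⟩ + (0.1305 + 0.6889i)|11⟩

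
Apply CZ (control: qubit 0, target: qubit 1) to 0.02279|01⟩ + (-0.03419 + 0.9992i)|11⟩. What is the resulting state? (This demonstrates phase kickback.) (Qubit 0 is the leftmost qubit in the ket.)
0.02279|01⟩ + (0.03419 - 0.9992i)|11⟩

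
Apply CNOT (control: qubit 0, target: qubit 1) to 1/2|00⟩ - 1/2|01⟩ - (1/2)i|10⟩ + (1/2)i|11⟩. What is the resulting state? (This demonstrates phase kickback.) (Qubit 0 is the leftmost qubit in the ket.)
1/2|00⟩ - 1/2|01⟩ + (1/2)i|10⟩ - (1/2)i|11⟩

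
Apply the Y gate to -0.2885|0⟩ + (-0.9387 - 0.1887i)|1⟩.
(-0.1887 + 0.9387i)|0⟩ - 0.2885i|1⟩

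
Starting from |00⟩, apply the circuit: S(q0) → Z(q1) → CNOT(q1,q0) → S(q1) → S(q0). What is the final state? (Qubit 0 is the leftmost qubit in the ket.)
|00⟩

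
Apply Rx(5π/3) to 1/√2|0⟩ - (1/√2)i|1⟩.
-0.9659|0⟩ + 0.2588i|1⟩

Rx(5π/3) = [[cos(θ/2), −i·sin(θ/2)], [−i·sin(θ/2), cos(θ/2)]]; θ = 5π/3, cos(θ/2) ≈ -0.866025, sin(θ/2) ≈ 0.5.
With a = amp(|0⟩) = 1/√2 and b = amp(|1⟩) = -(1/√2)i:
new amp(|0⟩) = (-0.866025)·a + (-0.5i)·b = -0.9659
new amp(|1⟩) = (-0.5i)·a + (-0.866025)·b = 0.2588i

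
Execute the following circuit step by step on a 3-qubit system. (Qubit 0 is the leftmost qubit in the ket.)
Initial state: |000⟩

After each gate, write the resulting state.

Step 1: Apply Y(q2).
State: i|001⟩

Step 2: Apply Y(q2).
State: |000⟩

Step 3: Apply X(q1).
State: |010⟩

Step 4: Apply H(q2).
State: 1/√2|010⟩ + 1/√2|011⟩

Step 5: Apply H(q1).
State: 1/2|000⟩ + 1/2|001⟩ - 1/2|010⟩ - 1/2|011⟩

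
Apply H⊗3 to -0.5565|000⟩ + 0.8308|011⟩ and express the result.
0.09698|000⟩ - 0.4905|001⟩ - 0.4905|010⟩ + 0.09698|011⟩ + 0.09698|100⟩ - 0.4905|101⟩ - 0.4905|110⟩ + 0.09698|111⟩

H⊗3 gives amp(|y⟩) = (1/2√2) Σ_x (−1)^(x·y) amp(|x⟩), where x·y is the number of positions in which both x and y have a 1.
|000⟩: (-0.5565 + 0.8308)/(2√2) = 0.09698
|001⟩: (-0.5565 - 0.8308)/(2√2) = -0.4905
|010⟩: (-0.5565 - 0.8308)/(2√2) = -0.4905
|011⟩: (-0.5565 + 0.8308)/(2√2) = 0.09698
|100⟩: (-0.5565 + 0.8308)/(2√2) = 0.09698
|101⟩: (-0.5565 - 0.8308)/(2√2) = -0.4905
|110⟩: (-0.5565 - 0.8308)/(2√2) = -0.4905
|111⟩: (-0.5565 + 0.8308)/(2√2) = 0.09698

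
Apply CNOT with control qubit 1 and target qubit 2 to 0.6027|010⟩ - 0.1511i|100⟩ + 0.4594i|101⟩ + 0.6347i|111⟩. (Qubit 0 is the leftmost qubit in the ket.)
0.6027|011⟩ - 0.1511i|100⟩ + 0.4594i|101⟩ + 0.6347i|110⟩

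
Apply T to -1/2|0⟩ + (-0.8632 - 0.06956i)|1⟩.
-1/2|0⟩ + (-0.5612 - 0.6596i)|1⟩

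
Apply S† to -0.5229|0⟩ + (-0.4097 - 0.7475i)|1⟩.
-0.5229|0⟩ + (-0.7475 + 0.4097i)|1⟩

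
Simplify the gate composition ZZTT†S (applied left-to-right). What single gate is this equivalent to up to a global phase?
S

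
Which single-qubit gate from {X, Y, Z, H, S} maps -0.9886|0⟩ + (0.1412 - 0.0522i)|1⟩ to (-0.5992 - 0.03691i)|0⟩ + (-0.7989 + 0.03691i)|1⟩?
H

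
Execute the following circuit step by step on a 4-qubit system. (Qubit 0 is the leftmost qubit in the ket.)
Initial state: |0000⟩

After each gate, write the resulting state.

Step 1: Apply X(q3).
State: |0001⟩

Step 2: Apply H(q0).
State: 1/√2|0001⟩ + 1/√2|1001⟩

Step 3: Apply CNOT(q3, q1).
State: 1/√2|0101⟩ + 1/√2|1101⟩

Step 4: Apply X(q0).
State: 1/√2|0101⟩ + 1/√2|1101⟩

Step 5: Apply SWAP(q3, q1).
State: 1/√2|0101⟩ + 1/√2|1101⟩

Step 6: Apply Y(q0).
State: -(1/√2)i|0101⟩ + (1/√2)i|1101⟩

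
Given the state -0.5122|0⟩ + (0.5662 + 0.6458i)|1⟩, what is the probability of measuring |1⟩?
0.7376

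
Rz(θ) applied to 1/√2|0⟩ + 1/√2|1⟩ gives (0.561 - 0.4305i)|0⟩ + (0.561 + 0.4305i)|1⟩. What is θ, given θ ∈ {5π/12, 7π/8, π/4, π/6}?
5π/12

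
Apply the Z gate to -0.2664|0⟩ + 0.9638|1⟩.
-0.2664|0⟩ - 0.9638|1⟩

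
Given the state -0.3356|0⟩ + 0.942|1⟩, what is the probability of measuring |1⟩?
0.8874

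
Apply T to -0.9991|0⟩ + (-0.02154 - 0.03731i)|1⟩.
-0.9991|0⟩ + (0.01115 - 0.04161i)|1⟩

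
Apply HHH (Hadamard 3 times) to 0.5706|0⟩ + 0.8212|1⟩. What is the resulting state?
0.9842|0⟩ - 0.1772|1⟩

H² = I, so H^3 = H: a single Hadamard. With (a, b) = (0.5706, 0.8212), H gives ((a + b)/√2, (a − b)/√2) = (0.9842, -0.1772).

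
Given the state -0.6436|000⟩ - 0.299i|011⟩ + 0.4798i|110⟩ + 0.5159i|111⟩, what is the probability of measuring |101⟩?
0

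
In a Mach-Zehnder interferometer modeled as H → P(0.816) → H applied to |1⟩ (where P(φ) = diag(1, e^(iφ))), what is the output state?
(0.1574 - 0.3642i)|0⟩ + (0.8426 + 0.3642i)|1⟩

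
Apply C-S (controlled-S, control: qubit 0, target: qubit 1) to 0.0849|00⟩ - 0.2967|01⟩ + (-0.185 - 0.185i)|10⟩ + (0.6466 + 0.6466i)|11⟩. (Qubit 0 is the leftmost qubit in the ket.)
0.0849|00⟩ - 0.2967|01⟩ + (-0.185 - 0.185i)|10⟩ + (-0.6466 + 0.6466i)|11⟩

C-S leaves the control-|0⟩ kets |00⟩, |01⟩ unchanged and applies S to qubit 1 on the control-|1⟩ pair (|10⟩, |11⟩).
S = [[1, 0], [0, i]].
With a = amp(|10⟩) = (-0.185 - 0.185i) and b = amp(|11⟩) = (0.6466 + 0.6466i):
new amp(|10⟩) = (1)·a = (-0.185 - 0.185i)
new amp(|11⟩) = (i)·b = (-0.6466 + 0.6466i)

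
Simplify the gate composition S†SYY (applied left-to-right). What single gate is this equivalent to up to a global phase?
I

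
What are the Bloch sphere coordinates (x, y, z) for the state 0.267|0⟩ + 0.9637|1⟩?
(0.5146, 0, -0.8574)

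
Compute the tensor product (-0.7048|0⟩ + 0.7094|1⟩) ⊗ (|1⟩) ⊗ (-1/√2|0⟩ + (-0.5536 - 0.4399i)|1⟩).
0.4984|010⟩ + (0.3902 + 0.31i)|011⟩ - 0.5016|110⟩ + (-0.3927 - 0.3121i)|111⟩

amp(|b₁b₂…⟩) = product of the factor amplitudes for bits b₁, b₂, …; only kets whose every factor amplitude is nonzero survive.
|010⟩: (-0.7048)(1)(-1/√2) = 0.4984
|011⟩: (-0.7048)(1)(-0.5536 - 0.4399i) = (0.3902 + 0.31i)
|110⟩: (0.7094)(1)(-1/√2) = -0.5016
|111⟩: (0.7094)(1)(-0.5536 - 0.4399i) = (-0.3927 - 0.3121i)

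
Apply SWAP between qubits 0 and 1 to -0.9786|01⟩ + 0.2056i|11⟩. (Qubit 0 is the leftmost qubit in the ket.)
-0.9786|10⟩ + 0.2056i|11⟩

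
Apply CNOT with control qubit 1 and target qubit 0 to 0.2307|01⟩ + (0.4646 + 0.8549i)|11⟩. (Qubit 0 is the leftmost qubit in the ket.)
(0.4646 + 0.8549i)|01⟩ + 0.2307|11⟩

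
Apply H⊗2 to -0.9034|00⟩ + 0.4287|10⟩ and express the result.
-0.2374|00⟩ - 0.2374|01⟩ - 0.6661|10⟩ - 0.6661|11⟩

H⊗2 gives amp(|y⟩) = (1/2) Σ_x (−1)^(x·y) amp(|x⟩), where x·y is the number of positions in which both x and y have a 1.
|00⟩: (-0.9034 + 0.4287)/2 = -0.2374
|01⟩: (-0.9034 + 0.4287)/2 = -0.2374
|10⟩: (-0.9034 - 0.4287)/2 = -0.6661
|11⟩: (-0.9034 - 0.4287)/2 = -0.6661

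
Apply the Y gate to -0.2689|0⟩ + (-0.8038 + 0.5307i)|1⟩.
(0.5307 + 0.8038i)|0⟩ - 0.2689i|1⟩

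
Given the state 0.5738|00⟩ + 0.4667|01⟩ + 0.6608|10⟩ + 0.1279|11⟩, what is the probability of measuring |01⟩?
0.2178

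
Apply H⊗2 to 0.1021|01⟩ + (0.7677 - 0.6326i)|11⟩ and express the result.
(0.4349 - 0.3163i)|00⟩ + (-0.4349 + 0.3163i)|01⟩ + (-0.3328 + 0.3163i)|10⟩ + (0.3328 - 0.3163i)|11⟩

H⊗2 gives amp(|y⟩) = (1/2) Σ_x (−1)^(x·y) amp(|x⟩), where x·y is the number of positions in which both x and y have a 1.
|00⟩: (0.1021 + (0.7677 - 0.6326i))/2 = (0.4349 - 0.3163i)
|01⟩: (-0.1021 - (0.7677 - 0.6326i))/2 = (-0.4349 + 0.3163i)
|10⟩: (0.1021 - (0.7677 - 0.6326i))/2 = (-0.3328 + 0.3163i)
|11⟩: (-0.1021 + (0.7677 - 0.6326i))/2 = (0.3328 - 0.3163i)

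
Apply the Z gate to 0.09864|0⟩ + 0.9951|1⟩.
0.09864|0⟩ - 0.9951|1⟩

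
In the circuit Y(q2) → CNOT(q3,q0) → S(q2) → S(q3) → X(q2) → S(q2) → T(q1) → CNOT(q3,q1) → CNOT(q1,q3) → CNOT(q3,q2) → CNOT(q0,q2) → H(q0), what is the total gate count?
12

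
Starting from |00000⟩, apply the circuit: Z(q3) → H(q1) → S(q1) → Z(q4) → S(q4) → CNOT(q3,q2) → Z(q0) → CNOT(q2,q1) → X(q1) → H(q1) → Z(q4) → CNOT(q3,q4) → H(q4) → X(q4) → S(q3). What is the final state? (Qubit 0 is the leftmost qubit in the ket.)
(1/√8 + (1/√8)i)|00000⟩ + (1/√8 + (1/√8)i)|00001⟩ + (-1/√8 + (1/√8)i)|01000⟩ + (-1/√8 + (1/√8)i)|01001⟩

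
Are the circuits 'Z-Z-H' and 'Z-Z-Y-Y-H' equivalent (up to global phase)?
Yes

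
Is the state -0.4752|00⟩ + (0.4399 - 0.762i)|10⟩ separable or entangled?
Separable

Writing the state as a|00⟩ + b|01⟩ + c|10⟩ + d|11⟩, it is a product state iff ad − bc = 0.
Here (a, b, c, d) = (-0.4752, 0, (0.4399 - 0.762i), 0): ad − bc = (-0.4752)(0) − (0)(0.4399 - 0.762i) = 0, so the state is separable.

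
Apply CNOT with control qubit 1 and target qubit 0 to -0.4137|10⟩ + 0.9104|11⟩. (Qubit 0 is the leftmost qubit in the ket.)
0.9104|01⟩ - 0.4137|10⟩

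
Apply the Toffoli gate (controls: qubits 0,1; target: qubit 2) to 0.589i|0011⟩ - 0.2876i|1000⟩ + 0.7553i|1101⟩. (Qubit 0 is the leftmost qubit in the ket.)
0.589i|0011⟩ - 0.2876i|1000⟩ + 0.7553i|1111⟩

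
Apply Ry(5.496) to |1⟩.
-0.3835|0⟩ - 0.9235|1⟩

Ry(5.496) = [[cos(θ/2), −sin(θ/2)], [sin(θ/2), cos(θ/2)]]; θ = 5.496, cos(θ/2) ≈ -0.923537, sin(θ/2) ≈ 0.383509.
With a = amp(|0⟩) = 0 and b = amp(|1⟩) = 1:
new amp(|0⟩) = (-0.923537)·a + (-0.383509)·b = -0.3835
new amp(|1⟩) = (0.383509)·a + (-0.923537)·b = -0.9235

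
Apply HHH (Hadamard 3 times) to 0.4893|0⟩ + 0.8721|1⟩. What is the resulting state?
0.9627|0⟩ - 0.2707|1⟩

H² = I, so H^3 = H: a single Hadamard. With (a, b) = (0.4893, 0.8721), H gives ((a + b)/√2, (a − b)/√2) = (0.9627, -0.2707).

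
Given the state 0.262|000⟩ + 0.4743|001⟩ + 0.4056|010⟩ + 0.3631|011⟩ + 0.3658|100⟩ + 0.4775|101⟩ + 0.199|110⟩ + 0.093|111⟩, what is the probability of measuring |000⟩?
0.06864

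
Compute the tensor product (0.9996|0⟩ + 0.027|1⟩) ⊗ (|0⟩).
0.9996|00⟩ + 0.027|10⟩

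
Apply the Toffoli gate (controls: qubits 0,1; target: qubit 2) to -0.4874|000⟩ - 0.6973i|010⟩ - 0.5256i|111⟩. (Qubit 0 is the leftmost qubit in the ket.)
-0.4874|000⟩ - 0.6973i|010⟩ - 0.5256i|110⟩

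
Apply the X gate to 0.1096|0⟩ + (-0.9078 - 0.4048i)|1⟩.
(-0.9078 - 0.4048i)|0⟩ + 0.1096|1⟩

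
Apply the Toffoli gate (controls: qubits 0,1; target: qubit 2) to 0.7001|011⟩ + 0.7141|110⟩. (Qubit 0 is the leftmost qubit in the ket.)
0.7001|011⟩ + 0.7141|111⟩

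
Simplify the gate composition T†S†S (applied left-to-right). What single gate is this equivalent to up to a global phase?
T†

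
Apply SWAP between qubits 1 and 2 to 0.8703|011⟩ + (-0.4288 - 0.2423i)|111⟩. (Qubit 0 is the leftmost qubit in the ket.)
0.8703|011⟩ + (-0.4288 - 0.2423i)|111⟩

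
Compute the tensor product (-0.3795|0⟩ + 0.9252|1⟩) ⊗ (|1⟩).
-0.3795|01⟩ + 0.9252|11⟩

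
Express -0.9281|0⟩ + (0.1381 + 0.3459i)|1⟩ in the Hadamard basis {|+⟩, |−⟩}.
(-0.5586 + 0.2446i)|+⟩ + (-0.7539 - 0.2446i)|−⟩

With |ψ⟩ = α|0⟩ + β|1⟩, the Hadamard-basis coefficients are ⟨+|ψ⟩ = (α + β)/√2 and ⟨−|ψ⟩ = (α − β)/√2.
Here α = -0.9281, β = (0.1381 + 0.3459i): (α + β)/√2 = (-0.5586 + 0.2446i), (α − β)/√2 = (-0.7539 - 0.2446i).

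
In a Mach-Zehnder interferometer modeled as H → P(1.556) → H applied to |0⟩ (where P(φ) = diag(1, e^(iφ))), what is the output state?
(0.5074 + 0.4999i)|0⟩ + (0.4926 - 0.4999i)|1⟩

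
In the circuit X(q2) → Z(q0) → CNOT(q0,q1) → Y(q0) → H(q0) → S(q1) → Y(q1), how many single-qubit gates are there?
6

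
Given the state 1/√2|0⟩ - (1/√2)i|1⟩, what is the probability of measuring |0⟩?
1/2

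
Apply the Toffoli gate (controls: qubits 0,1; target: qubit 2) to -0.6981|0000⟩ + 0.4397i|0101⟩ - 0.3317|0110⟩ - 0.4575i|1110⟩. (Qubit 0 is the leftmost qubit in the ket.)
-0.6981|0000⟩ + 0.4397i|0101⟩ - 0.3317|0110⟩ - 0.4575i|1100⟩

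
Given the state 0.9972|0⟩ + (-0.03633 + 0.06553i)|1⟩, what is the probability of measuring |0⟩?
0.9944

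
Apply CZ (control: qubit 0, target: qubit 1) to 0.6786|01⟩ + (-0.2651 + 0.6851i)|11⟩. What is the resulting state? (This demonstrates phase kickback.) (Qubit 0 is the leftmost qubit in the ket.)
0.6786|01⟩ + (0.2651 - 0.6851i)|11⟩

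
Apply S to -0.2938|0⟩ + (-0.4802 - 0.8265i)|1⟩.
-0.2938|0⟩ + (0.8265 - 0.4802i)|1⟩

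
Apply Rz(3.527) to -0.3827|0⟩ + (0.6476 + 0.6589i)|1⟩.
(0.07329 + 0.3756i)|0⟩ + (-0.7707 + 0.5094i)|1⟩

Rz(3.527) = [[e^(−iθ/2), 0], [0, e^(iθ/2)]] with e^(±iθ/2) = cos(θ/2) ± i·sin(θ/2); θ = 3.527, cos(θ/2) ≈ -0.191513, sin(θ/2) ≈ 0.98149.
With a = amp(|0⟩) = -0.3827 and b = amp(|1⟩) = (0.6476 + 0.6589i):
new amp(|0⟩) = (-0.191513 - 0.98149i)·a = (0.07329 + 0.3756i)
new amp(|1⟩) = (-0.191513 + 0.98149i)·b = (-0.7707 + 0.5094i)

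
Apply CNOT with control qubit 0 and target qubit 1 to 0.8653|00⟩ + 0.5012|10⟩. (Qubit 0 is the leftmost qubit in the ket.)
0.8653|00⟩ + 0.5012|11⟩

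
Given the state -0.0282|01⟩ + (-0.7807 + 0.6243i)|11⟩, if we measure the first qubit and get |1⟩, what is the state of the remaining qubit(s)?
(-0.781 + 0.6245i)|1⟩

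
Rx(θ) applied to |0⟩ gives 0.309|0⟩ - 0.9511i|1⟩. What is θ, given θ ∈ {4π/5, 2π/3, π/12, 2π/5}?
4π/5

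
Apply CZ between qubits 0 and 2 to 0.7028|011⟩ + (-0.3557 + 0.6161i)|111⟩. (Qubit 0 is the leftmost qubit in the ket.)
0.7028|011⟩ + (0.3557 - 0.6161i)|111⟩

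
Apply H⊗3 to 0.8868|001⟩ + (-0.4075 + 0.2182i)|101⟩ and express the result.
(0.1695 + 0.07715i)|000⟩ + (-0.1695 - 0.07715i)|001⟩ + (0.1695 + 0.07715i)|010⟩ + (-0.1695 - 0.07715i)|011⟩ + (0.4576 - 0.07715i)|100⟩ + (-0.4576 + 0.07715i)|101⟩ + (0.4576 - 0.07715i)|110⟩ + (-0.4576 + 0.07715i)|111⟩

H⊗3 gives amp(|y⟩) = (1/2√2) Σ_x (−1)^(x·y) amp(|x⟩), where x·y is the number of positions in which both x and y have a 1.
|000⟩: (0.8868 + (-0.4075 + 0.2182i))/(2√2) = (0.1695 + 0.07715i)
|001⟩: (-0.8868 - (-0.4075 + 0.2182i))/(2√2) = (-0.1695 - 0.07715i)
|010⟩: (0.8868 + (-0.4075 + 0.2182i))/(2√2) = (0.1695 + 0.07715i)
|011⟩: (-0.8868 - (-0.4075 + 0.2182i))/(2√2) = (-0.1695 - 0.07715i)
|100⟩: (0.8868 - (-0.4075 + 0.2182i))/(2√2) = (0.4576 - 0.07715i)
|101⟩: (-0.8868 + (-0.4075 + 0.2182i))/(2√2) = (-0.4576 + 0.07715i)
|110⟩: (0.8868 - (-0.4075 + 0.2182i))/(2√2) = (0.4576 - 0.07715i)
|111⟩: (-0.8868 + (-0.4075 + 0.2182i))/(2√2) = (-0.4576 + 0.07715i)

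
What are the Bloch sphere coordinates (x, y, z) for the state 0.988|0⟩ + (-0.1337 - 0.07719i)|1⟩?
(-0.2642, -0.1525, 0.9523)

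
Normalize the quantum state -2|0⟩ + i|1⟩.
-0.8944|0⟩ + (1/√5)i|1⟩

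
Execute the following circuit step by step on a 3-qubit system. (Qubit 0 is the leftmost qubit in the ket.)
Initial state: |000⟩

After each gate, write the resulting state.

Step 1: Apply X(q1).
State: |010⟩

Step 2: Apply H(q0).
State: 1/√2|010⟩ + 1/√2|110⟩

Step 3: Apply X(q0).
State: 1/√2|010⟩ + 1/√2|110⟩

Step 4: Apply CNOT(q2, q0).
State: 1/√2|010⟩ + 1/√2|110⟩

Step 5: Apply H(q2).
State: 1/2|010⟩ + 1/2|011⟩ + 1/2|110⟩ + 1/2|111⟩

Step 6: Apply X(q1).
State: 1/2|000⟩ + 1/2|001⟩ + 1/2|100⟩ + 1/2|101⟩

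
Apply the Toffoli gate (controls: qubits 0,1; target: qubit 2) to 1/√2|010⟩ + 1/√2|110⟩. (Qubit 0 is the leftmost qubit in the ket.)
1/√2|010⟩ + 1/√2|111⟩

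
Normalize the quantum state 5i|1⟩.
i|1⟩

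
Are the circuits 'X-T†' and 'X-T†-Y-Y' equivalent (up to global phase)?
Yes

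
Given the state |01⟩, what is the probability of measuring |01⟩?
1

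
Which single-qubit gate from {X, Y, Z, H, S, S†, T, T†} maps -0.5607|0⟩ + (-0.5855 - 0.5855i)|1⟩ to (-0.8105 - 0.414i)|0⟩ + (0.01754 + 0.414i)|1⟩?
H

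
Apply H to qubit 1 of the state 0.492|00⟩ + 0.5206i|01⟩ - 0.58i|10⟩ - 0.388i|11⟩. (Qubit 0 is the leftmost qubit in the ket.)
(0.3479 + 0.3681i)|00⟩ + (0.3479 - 0.3681i)|01⟩ - 0.6845i|10⟩ - 0.1358i|11⟩

H on qubit 1 mixes each pair of kets that differ only in qubit 1: amplitudes (a, b) of (|…0…⟩, |…1…⟩) become ((a + b)/√2, (a − b)/√2). Kets absent from the input have amplitude 0.
(|00⟩, |01⟩): (a, b) = (0.492, 0.5206i) → ((0.3479 + 0.3681i), (0.3479 - 0.3681i))
(|10⟩, |11⟩): (a, b) = (-0.58i, -0.388i) → (-0.6845i, -0.1358i)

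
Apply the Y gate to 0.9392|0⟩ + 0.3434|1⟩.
-0.3434i|0⟩ + 0.9392i|1⟩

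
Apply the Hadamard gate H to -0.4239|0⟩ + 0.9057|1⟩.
0.3407|0⟩ - 0.9402|1⟩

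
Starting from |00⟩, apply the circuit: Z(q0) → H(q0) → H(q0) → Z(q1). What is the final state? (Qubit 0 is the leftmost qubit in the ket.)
|00⟩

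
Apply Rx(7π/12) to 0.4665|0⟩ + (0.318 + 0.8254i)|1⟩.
(0.9388 - 0.2523i)|0⟩ + (0.1936 + 0.1324i)|1⟩

Rx(7π/12) = [[cos(θ/2), −i·sin(θ/2)], [−i·sin(θ/2), cos(θ/2)]]; θ = 7π/12, cos(θ/2) ≈ 0.608761, sin(θ/2) ≈ 0.793353.
With a = amp(|0⟩) = 0.4665 and b = amp(|1⟩) = (0.318 + 0.8254i):
new amp(|0⟩) = (0.608761)·a + (-0.793353i)·b = (0.9388 - 0.2523i)
new amp(|1⟩) = (-0.793353i)·a + (0.608761)·b = (0.1936 + 0.1324i)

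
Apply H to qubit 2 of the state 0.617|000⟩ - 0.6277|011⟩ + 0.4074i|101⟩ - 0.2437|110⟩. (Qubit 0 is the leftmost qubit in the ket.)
0.4363|000⟩ + 0.4363|001⟩ - 0.4439|010⟩ + 0.4439|011⟩ + 0.2881i|100⟩ - 0.2881i|101⟩ - 0.1723|110⟩ - 0.1723|111⟩

H on qubit 2 mixes each pair of kets that differ only in qubit 2: amplitudes (a, b) of (|…0…⟩, |…1…⟩) become ((a + b)/√2, (a − b)/√2). Kets absent from the input have amplitude 0.
(|000⟩, |001⟩): (a, b) = (0.617, 0) → (0.4363, 0.4363)
(|010⟩, |011⟩): (a, b) = (0, -0.6277) → (-0.4439, 0.4439)
(|100⟩, |101⟩): (a, b) = (0, 0.4074i) → (0.2881i, -0.2881i)
(|110⟩, |111⟩): (a, b) = (-0.2437, 0) → (-0.1723, -0.1723)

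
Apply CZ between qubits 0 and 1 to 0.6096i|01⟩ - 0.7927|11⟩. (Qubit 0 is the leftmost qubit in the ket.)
0.6096i|01⟩ + 0.7927|11⟩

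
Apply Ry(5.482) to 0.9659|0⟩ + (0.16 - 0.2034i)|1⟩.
(-0.9518 + 0.07932i)|0⟩ + (0.2293 + 0.1873i)|1⟩

Ry(5.482) = [[cos(θ/2), −sin(θ/2)], [sin(θ/2), cos(θ/2)]]; θ = 5.482, cos(θ/2) ≈ -0.92083, sin(θ/2) ≈ 0.389964.
With a = amp(|0⟩) = 0.9659 and b = amp(|1⟩) = (0.16 - 0.2034i):
new amp(|0⟩) = (-0.92083)·a + (-0.389964)·b = (-0.9518 + 0.07932i)
new amp(|1⟩) = (0.389964)·a + (-0.92083)·b = (0.2293 + 0.1873i)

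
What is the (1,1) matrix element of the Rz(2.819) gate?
(0.1606 + 0.987i)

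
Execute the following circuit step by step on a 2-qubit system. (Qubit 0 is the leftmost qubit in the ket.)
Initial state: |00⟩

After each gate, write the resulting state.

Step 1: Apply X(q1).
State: |01⟩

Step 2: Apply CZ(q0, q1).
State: |01⟩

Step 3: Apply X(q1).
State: |00⟩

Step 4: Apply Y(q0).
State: i|10⟩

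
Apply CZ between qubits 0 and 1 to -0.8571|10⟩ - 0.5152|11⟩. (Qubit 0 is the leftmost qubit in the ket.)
-0.8571|10⟩ + 0.5152|11⟩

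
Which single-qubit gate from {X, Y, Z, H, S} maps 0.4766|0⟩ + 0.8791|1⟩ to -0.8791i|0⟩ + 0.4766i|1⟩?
Y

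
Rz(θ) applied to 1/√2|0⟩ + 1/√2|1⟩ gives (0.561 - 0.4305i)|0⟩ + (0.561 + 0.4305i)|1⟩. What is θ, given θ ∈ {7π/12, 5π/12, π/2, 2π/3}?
5π/12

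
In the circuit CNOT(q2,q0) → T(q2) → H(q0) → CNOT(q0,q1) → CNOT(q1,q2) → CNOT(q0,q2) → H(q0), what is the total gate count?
7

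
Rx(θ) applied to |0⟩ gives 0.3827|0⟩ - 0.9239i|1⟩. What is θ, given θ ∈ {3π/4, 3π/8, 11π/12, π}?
3π/4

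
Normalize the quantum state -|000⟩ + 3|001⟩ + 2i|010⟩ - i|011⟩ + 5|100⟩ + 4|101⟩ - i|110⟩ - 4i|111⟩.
-0.117|000⟩ + 0.3511|001⟩ + 0.2341i|010⟩ - 0.117i|011⟩ + 0.5852|100⟩ + 0.4682|101⟩ - 0.117i|110⟩ - 0.4682i|111⟩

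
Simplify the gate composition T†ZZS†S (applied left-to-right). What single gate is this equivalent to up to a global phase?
T†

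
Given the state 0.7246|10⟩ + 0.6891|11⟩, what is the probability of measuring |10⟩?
0.525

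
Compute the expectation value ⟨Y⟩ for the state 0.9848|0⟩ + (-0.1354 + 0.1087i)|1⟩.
0.2141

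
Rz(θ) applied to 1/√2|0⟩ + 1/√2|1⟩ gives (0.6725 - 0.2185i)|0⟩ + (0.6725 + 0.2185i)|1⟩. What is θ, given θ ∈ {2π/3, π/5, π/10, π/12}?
π/5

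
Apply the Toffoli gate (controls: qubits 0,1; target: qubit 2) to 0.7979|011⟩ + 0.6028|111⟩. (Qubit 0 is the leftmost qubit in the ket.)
0.7979|011⟩ + 0.6028|110⟩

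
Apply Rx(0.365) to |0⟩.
0.9834|0⟩ - 0.1815i|1⟩

Rx(0.365) = [[cos(θ/2), −i·sin(θ/2)], [−i·sin(θ/2), cos(θ/2)]]; θ = 0.365, cos(θ/2) ≈ 0.983393, sin(θ/2) ≈ 0.181489.
With a = amp(|0⟩) = 1 and b = amp(|1⟩) = 0:
new amp(|0⟩) = (0.983393)·a + (-0.181489i)·b = 0.9834
new amp(|1⟩) = (-0.181489i)·a + (0.983393)·b = -0.1815i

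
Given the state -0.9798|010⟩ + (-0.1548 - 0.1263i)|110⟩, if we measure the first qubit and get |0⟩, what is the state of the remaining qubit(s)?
-|10⟩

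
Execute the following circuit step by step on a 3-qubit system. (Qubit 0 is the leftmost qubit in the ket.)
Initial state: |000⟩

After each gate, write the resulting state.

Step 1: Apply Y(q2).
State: i|001⟩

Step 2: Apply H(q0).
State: (1/√2)i|001⟩ + (1/√2)i|101⟩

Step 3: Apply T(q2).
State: (-1/2 + (1/2)i)|001⟩ + (-1/2 + (1/2)i)|101⟩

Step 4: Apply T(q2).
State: -1/√2|001⟩ - 1/√2|101⟩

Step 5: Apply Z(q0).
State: -1/√2|001⟩ + 1/√2|101⟩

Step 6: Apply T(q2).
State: (-1/2 - (1/2)i)|001⟩ + (1/2 + (1/2)i)|101⟩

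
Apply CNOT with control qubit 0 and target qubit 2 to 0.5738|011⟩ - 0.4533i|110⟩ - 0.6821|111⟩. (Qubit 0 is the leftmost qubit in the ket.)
0.5738|011⟩ - 0.6821|110⟩ - 0.4533i|111⟩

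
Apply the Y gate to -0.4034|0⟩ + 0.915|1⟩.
-0.915i|0⟩ - 0.4034i|1⟩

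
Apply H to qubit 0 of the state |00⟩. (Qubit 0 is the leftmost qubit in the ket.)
1/√2|00⟩ + 1/√2|10⟩

H on qubit 0 mixes each pair of kets that differ only in qubit 0: amplitudes (a, b) of (|…0…⟩, |…1…⟩) become ((a + b)/√2, (a − b)/√2). Kets absent from the input have amplitude 0.
(|00⟩, |10⟩): (a, b) = (1, 0) → (1/√2, 1/√2)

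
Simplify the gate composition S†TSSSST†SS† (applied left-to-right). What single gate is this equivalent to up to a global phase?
S†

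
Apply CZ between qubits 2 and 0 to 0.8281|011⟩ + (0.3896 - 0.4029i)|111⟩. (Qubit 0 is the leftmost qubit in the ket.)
0.8281|011⟩ + (-0.3896 + 0.4029i)|111⟩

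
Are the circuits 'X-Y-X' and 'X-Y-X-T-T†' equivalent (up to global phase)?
Yes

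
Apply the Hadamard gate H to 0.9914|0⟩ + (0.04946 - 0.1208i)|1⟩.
(0.736 - 0.08542i)|0⟩ + (0.6661 + 0.08542i)|1⟩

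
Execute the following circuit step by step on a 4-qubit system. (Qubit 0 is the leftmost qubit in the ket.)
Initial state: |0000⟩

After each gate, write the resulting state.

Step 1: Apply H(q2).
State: 1/√2|0000⟩ + 1/√2|0010⟩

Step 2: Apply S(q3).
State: 1/√2|0000⟩ + 1/√2|0010⟩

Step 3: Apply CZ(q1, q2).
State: 1/√2|0000⟩ + 1/√2|0010⟩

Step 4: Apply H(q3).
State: 1/2|0000⟩ + 1/2|0001⟩ + 1/2|0010⟩ + 1/2|0011⟩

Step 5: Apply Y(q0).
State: (1/2)i|1000⟩ + (1/2)i|1001⟩ + (1/2)i|1010⟩ + (1/2)i|1011⟩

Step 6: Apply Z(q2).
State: (1/2)i|1000⟩ + (1/2)i|1001⟩ - (1/2)i|1010⟩ - (1/2)i|1011⟩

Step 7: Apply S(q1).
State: (1/2)i|1000⟩ + (1/2)i|1001⟩ - (1/2)i|1010⟩ - (1/2)i|1011⟩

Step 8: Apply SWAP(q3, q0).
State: (1/2)i|0001⟩ - (1/2)i|0011⟩ + (1/2)i|1001⟩ - (1/2)i|1011⟩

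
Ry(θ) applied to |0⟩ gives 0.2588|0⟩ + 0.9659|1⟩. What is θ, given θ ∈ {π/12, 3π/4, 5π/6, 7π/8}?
5π/6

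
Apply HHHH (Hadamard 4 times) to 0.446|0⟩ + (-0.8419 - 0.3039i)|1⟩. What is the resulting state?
0.446|0⟩ + (-0.8419 - 0.3039i)|1⟩

H² = I, so an even number of Hadamards cancels: H^4 = I and the state is unchanged.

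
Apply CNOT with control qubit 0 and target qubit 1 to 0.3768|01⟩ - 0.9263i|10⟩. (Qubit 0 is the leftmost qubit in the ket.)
0.3768|01⟩ - 0.9263i|11⟩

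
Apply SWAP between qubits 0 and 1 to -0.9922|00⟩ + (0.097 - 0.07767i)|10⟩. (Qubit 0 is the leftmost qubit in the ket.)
-0.9922|00⟩ + (0.097 - 0.07767i)|01⟩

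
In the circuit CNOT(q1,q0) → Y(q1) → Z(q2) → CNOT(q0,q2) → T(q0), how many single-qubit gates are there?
3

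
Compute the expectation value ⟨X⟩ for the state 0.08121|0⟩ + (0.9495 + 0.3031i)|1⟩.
0.1542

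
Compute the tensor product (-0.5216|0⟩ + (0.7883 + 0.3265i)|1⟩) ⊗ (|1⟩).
-0.5216|01⟩ + (0.7883 + 0.3265i)|11⟩

amp(|b₁b₂…⟩) = product of the factor amplitudes for bits b₁, b₂, …; only kets whose every factor amplitude is nonzero survive.
|01⟩: (-0.5216)(1) = -0.5216
|11⟩: (0.7883 + 0.3265i)(1) = (0.7883 + 0.3265i)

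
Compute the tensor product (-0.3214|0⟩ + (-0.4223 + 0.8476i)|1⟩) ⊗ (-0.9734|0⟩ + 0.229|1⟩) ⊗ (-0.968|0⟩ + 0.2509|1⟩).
-0.3028|000⟩ + 0.07849|001⟩ + 0.07125|010⟩ - 0.01847|011⟩ + (-0.3979 + 0.7987i)|100⟩ + (0.1031 - 0.207i)|101⟩ + (0.09361 - 0.1879i)|110⟩ + (-0.02426 + 0.0487i)|111⟩

amp(|b₁b₂…⟩) = product of the factor amplitudes for bits b₁, b₂, …; only kets whose every factor amplitude is nonzero survive.
|000⟩: (-0.3214)(-0.9734)(-0.968) = -0.3028
|001⟩: (-0.3214)(-0.9734)(0.2509) = 0.07849
|010⟩: (-0.3214)(0.229)(-0.968) = 0.07125
|011⟩: (-0.3214)(0.229)(0.2509) = -0.01847
|100⟩: (-0.4223 + 0.8476i)(-0.9734)(-0.968) = (-0.3979 + 0.7987i)
|101⟩: (-0.4223 + 0.8476i)(-0.9734)(0.2509) = (0.1031 - 0.207i)
|110⟩: (-0.4223 + 0.8476i)(0.229)(-0.968) = (0.09361 - 0.1879i)
|111⟩: (-0.4223 + 0.8476i)(0.229)(0.2509) = (-0.02426 + 0.0487i)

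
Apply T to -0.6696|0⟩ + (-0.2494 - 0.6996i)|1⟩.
-0.6696|0⟩ + (0.3183 - 0.671i)|1⟩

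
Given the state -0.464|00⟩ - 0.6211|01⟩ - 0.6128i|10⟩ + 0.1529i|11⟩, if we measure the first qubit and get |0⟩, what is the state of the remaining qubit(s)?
-0.5985|0⟩ - 0.8011|1⟩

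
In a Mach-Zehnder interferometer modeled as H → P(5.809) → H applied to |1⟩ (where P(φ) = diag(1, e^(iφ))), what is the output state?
(0.05517 + 0.2283i)|0⟩ + (0.9448 - 0.2283i)|1⟩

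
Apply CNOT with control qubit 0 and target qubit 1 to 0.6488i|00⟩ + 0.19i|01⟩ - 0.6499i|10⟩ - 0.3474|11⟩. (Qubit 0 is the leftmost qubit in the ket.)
0.6488i|00⟩ + 0.19i|01⟩ - 0.3474|10⟩ - 0.6499i|11⟩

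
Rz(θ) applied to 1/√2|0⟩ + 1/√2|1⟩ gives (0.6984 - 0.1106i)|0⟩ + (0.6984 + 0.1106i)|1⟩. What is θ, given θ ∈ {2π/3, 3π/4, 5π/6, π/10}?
π/10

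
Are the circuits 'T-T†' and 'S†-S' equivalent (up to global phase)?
Yes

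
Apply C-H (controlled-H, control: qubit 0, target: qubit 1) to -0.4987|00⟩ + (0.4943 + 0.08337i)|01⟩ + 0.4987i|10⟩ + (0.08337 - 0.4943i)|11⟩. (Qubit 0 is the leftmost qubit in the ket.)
-0.4987|00⟩ + (0.4943 + 0.08337i)|01⟩ + (0.05895 + 0.003111i)|10⟩ + (-0.05895 + 0.7022i)|11⟩

C-H leaves the control-|0⟩ kets |00⟩, |01⟩ unchanged and applies H to qubit 1 on the control-|1⟩ pair (|10⟩, |11⟩).
H = [[1/√2, 1/√2], [1/√2, -1/√2]].
With a = amp(|10⟩) = 0.4987i and b = amp(|11⟩) = (0.08337 - 0.4943i):
new amp(|10⟩) = (1/√2)·a + (1/√2)·b = (0.05895 + 0.003111i)
new amp(|11⟩) = (1/√2)·a + (-1/√2)·b = (-0.05895 + 0.7022i)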